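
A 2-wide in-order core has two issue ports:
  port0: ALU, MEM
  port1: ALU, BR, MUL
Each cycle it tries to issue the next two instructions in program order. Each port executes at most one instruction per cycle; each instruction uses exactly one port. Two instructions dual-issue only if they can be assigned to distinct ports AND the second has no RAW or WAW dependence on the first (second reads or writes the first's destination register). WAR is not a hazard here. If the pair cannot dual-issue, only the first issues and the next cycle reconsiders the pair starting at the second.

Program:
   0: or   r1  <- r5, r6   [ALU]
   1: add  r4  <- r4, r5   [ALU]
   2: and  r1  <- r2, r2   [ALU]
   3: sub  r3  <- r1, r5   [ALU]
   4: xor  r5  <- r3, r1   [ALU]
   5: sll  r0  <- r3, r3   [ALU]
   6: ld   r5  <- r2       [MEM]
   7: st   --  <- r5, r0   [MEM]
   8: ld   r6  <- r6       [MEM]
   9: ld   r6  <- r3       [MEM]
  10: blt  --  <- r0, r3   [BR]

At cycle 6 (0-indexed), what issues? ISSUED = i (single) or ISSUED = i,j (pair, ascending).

  cy0 -> i0/i1 (or;add) 2-wide
  cy1 -> i2 (and) RAW r1
  cy2 -> i3 (sub) RAW r3
  cy3 -> i4/i5 (xor;sll) 2-wide
  cy4 -> i6 (ld) no-port MEM/MEM
  cy5 -> i7 (st) no-port MEM/MEM
  cy6 -> i8 (ld) no-port MEM/MEM
  cy7 -> i9/i10 (ld;blt) 2-wide

ISSUED = 8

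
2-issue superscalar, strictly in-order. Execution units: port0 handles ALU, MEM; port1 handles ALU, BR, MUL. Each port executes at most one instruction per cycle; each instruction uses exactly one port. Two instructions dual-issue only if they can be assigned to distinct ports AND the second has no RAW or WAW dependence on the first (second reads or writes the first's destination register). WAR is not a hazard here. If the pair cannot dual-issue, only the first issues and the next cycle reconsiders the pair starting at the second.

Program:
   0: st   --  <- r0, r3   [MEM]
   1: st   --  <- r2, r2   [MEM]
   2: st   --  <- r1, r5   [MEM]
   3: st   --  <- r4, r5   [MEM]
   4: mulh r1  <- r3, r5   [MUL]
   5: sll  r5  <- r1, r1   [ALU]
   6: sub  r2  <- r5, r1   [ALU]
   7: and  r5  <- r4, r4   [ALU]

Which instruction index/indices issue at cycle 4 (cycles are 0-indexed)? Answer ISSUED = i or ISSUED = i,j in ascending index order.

c0: i0 st  no-port MEM/MEM
c1: i1 st  no-port MEM/MEM
c2: i2 st  no-port MEM/MEM
c3: i3/i4 st mulh  pair
c4: i5 sll  RAW r5
c5: i6/i7 sub and  pair

ISSUED = 5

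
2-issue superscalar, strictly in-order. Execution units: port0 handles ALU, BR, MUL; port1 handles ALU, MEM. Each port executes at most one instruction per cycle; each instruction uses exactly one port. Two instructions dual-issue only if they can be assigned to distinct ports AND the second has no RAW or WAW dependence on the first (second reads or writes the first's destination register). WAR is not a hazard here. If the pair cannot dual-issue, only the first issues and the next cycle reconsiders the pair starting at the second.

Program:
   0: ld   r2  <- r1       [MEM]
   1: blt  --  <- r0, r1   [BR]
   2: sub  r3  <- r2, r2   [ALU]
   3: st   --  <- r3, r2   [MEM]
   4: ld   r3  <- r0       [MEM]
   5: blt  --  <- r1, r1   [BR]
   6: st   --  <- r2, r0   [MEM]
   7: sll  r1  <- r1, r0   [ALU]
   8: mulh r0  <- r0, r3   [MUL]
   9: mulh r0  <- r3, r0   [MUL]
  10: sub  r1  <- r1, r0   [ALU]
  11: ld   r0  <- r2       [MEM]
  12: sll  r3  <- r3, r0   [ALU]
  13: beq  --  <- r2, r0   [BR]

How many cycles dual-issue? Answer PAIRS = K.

PAIRS = 5

c0: i0+i1 ld/blt  2-wide
c1: i2 sub  RAW r3
c2: i3 st  no-port MEM/MEM
c3: i4+i5 ld/blt  2-wide
c4: i6+i7 st/sll  2-wide
c5: i8 mulh  no-port MUL/MUL
c6: i9 mulh  RAW r0
c7: i10+i11 sub/ld  2-wide
c8: i12+i13 sll/beq  2-wide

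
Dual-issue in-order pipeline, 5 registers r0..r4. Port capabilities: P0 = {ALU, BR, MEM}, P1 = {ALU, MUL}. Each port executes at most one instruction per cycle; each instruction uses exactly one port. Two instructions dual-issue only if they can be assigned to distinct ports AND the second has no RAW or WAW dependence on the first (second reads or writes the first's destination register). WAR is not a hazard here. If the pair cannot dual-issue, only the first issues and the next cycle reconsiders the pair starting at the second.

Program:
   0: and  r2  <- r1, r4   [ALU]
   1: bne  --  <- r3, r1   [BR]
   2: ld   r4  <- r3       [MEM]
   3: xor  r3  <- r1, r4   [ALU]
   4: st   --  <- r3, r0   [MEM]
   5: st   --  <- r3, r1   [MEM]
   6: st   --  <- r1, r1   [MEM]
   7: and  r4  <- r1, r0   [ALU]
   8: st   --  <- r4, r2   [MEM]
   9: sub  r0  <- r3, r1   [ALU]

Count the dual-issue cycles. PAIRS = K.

0. and bne @i0,i1  | pair
1. ld @i2  | RAW r4
2. xor @i3  | RAW r3
3. st @i4  | no-port MEM/MEM
4. st @i5  | no-port MEM/MEM
5. st and @i6,i7  | pair
6. st sub @i8,i9  | pair

PAIRS = 3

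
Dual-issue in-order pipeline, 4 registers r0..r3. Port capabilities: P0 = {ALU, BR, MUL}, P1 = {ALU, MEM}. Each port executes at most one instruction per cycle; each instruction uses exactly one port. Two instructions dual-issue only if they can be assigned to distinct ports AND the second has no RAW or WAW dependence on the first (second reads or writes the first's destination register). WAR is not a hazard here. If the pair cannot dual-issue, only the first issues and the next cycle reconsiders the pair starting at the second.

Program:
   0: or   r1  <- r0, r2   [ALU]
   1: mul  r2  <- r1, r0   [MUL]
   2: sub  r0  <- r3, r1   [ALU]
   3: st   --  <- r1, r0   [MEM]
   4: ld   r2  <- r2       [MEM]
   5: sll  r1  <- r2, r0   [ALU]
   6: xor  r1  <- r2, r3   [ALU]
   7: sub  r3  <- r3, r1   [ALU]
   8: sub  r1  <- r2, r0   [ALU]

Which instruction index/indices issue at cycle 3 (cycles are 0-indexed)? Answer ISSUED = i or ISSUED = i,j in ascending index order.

t=0 i0:or ; RAW r1
t=1 i1,i2:mul;sub ; 2-wide
t=2 i3:st ; no-port MEM/MEM
t=3 i4:ld ; RAW r2
t=4 i5:sll ; WAW r1
t=5 i6:xor ; RAW r1
t=6 i7,i8:sub;sub ; 2-wide

ISSUED = 4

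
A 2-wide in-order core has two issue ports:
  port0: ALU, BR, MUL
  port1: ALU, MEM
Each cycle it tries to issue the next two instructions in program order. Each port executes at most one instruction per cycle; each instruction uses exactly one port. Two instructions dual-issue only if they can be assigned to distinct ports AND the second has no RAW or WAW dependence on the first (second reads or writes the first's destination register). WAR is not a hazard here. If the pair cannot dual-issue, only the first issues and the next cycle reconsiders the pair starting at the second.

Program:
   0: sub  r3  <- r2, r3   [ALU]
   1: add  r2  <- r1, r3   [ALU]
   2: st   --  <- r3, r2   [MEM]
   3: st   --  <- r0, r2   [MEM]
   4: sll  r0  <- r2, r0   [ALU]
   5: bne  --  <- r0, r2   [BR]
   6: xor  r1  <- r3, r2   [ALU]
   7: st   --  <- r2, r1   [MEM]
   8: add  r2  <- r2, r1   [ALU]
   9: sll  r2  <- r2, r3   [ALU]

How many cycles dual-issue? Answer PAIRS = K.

  cy0 -> i0 (sub.ALU) RAW r3
  cy1 -> i1 (add.ALU) RAW r2
  cy2 -> i2 (st.MEM) no-port MEM/MEM
  cy3 -> i3/i4 (st.MEM/sll.ALU) dual
  cy4 -> i5/i6 (bne.BR/xor.ALU) dual
  cy5 -> i7/i8 (st.MEM/add.ALU) dual
  cy6 -> i9 (sll.ALU) tail

PAIRS = 3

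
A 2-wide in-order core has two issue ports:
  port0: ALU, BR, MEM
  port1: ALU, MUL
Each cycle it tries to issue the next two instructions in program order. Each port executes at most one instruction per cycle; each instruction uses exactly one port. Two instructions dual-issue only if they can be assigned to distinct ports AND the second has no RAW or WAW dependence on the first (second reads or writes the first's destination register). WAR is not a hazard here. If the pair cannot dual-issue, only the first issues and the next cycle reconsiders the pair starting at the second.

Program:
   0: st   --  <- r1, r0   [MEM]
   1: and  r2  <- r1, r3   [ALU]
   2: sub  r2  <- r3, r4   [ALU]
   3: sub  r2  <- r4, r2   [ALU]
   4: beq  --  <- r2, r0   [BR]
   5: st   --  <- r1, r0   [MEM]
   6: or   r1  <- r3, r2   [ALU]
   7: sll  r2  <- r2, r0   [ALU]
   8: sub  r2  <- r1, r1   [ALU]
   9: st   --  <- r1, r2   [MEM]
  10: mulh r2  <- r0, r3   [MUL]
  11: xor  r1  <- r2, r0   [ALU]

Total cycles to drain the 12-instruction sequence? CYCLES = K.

[0] i0&i1  st/and  -- dual
[1] i2  sub  -- RAW+WAW r2
[2] i3  sub  -- RAW r2
[3] i4  beq  -- no-port BR/MEM
[4] i5&i6  st/or  -- dual
[5] i7  sll  -- WAW r2
[6] i8  sub  -- RAW r2
[7] i9&i10  st/mulh  -- dual
[8] i11  xor  -- tail

CYCLES = 9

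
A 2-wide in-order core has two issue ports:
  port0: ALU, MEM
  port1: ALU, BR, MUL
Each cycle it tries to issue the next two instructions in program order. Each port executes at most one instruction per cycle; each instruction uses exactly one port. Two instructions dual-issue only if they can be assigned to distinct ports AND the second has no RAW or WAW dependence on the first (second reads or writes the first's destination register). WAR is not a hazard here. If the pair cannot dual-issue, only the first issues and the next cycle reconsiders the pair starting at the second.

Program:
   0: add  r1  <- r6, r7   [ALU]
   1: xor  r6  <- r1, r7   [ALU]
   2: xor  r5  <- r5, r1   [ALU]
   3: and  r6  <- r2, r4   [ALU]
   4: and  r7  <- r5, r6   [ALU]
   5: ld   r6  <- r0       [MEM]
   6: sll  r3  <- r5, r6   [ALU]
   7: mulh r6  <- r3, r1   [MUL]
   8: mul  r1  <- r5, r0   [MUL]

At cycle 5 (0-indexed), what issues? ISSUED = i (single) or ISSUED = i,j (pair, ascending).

[0] i0  add.ALU  -- RAW r1
[1] i1/i2  xor.ALU xor.ALU  -- dual
[2] i3  and.ALU  -- RAW r6
[3] i4/i5  and.ALU ld.MEM  -- dual
[4] i6  sll.ALU  -- RAW r3
[5] i7  mulh.MUL  -- no-port MUL/MUL
[6] i8  mul.MUL  -- tail

ISSUED = 7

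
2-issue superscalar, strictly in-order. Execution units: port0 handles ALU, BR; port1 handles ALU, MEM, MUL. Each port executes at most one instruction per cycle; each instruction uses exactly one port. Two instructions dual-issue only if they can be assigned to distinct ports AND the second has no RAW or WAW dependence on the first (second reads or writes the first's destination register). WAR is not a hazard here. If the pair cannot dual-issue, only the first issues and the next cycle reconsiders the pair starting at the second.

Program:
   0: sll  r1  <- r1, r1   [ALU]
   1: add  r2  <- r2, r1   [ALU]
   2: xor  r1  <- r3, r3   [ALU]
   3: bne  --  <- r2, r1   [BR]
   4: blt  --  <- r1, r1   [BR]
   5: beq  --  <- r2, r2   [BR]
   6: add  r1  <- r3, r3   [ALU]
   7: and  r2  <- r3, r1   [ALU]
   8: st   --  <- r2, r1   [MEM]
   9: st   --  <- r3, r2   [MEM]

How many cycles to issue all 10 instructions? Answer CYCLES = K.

0. sll.ALU @i0  | RAW r1
1. add.ALU xor.ALU @i1+i2  | 2-wide
2. bne.BR @i3  | no-port BR/BR
3. blt.BR @i4  | no-port BR/BR
4. beq.BR add.ALU @i5+i6  | 2-wide
5. and.ALU @i7  | RAW r2
6. st.MEM @i8  | no-port MEM/MEM
7. st.MEM @i9  | tail

CYCLES = 8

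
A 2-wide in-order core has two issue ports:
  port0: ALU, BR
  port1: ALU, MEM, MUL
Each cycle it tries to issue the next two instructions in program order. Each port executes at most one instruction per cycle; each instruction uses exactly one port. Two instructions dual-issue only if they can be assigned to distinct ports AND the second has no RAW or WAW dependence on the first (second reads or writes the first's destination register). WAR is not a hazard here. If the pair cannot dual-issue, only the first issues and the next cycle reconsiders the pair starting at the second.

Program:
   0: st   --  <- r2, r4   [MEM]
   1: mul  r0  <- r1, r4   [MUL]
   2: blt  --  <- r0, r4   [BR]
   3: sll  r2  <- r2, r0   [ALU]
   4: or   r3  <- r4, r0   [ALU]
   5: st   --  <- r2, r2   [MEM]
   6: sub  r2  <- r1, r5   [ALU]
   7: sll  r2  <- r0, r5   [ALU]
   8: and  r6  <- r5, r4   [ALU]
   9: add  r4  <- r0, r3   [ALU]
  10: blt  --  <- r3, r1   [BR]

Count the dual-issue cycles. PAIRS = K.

  cy0 -> i0 (st) no-port MEM/MUL
  cy1 -> i1 (mul) RAW r0
  cy2 -> i2&i3 (blt;sll) 2-wide
  cy3 -> i4&i5 (or;st) 2-wide
  cy4 -> i6 (sub) WAW r2
  cy5 -> i7&i8 (sll;and) 2-wide
  cy6 -> i9&i10 (add;blt) 2-wide

PAIRS = 4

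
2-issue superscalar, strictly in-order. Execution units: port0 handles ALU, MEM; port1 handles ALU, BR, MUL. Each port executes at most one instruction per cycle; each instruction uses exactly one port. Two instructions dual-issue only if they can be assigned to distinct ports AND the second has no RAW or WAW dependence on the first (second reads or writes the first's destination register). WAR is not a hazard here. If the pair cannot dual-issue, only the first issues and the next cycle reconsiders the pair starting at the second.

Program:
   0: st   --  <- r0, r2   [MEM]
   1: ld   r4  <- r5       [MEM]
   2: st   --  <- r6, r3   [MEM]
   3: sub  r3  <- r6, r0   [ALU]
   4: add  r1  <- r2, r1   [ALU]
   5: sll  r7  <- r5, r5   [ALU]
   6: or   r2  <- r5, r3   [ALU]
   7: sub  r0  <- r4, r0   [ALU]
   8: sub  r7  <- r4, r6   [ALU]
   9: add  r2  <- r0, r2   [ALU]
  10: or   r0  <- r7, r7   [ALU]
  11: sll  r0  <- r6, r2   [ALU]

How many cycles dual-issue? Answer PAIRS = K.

[0] i0  st  -- no-port MEM/MEM
[1] i1  ld  -- no-port MEM/MEM
[2] i2&i3  st+sub  -- pair
[3] i4&i5  add+sll  -- pair
[4] i6&i7  or+sub  -- pair
[5] i8&i9  sub+add  -- pair
[6] i10  or  -- WAW r0
[7] i11  sll  -- tail

PAIRS = 4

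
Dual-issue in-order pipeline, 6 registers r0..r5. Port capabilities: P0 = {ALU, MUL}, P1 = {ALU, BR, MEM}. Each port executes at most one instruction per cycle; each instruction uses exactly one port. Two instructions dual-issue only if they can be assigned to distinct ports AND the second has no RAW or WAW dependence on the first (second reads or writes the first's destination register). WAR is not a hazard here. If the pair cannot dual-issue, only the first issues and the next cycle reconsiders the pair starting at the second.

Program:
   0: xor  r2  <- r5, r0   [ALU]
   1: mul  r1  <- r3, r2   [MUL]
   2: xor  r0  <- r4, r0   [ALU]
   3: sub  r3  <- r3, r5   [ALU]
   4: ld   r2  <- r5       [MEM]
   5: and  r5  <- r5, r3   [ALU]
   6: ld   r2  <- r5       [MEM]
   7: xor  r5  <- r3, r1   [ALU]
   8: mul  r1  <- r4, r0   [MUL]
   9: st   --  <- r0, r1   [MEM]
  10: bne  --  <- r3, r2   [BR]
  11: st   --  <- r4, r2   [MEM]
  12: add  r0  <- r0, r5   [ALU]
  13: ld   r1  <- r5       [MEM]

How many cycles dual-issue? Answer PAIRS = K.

PAIRS = 4

c0: i0 xor  RAW r2
c1: i1,i2 mul xor  dual
c2: i3,i4 sub ld  dual
c3: i5 and  RAW r5
c4: i6,i7 ld xor  dual
c5: i8 mul  RAW r1
c6: i9 st  no-port MEM/BR
c7: i10 bne  no-port BR/MEM
c8: i11,i12 st add  dual
c9: i13 ld  tail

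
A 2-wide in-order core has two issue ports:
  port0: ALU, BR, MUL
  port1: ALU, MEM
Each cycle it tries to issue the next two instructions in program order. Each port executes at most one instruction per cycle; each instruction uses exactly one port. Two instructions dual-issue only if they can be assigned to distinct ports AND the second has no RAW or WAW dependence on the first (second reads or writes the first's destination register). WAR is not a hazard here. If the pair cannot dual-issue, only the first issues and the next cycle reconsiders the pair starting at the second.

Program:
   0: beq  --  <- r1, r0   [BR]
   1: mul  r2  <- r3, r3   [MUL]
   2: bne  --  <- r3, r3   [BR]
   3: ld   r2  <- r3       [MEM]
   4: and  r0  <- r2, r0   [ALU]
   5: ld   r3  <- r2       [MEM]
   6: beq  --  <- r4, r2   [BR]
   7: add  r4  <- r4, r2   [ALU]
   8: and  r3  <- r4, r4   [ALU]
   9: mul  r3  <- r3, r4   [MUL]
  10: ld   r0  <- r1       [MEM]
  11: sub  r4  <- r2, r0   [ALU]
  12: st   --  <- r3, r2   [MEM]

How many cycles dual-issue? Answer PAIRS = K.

PAIRS = 5

c0: i0 beq  no-port BR/MUL
c1: i1 mul  no-port MUL/BR
c2: i2,i3 bne/ld  dual
c3: i4,i5 and/ld  dual
c4: i6,i7 beq/add  dual
c5: i8 and  RAW+WAW r3
c6: i9,i10 mul/ld  dual
c7: i11,i12 sub/st  dual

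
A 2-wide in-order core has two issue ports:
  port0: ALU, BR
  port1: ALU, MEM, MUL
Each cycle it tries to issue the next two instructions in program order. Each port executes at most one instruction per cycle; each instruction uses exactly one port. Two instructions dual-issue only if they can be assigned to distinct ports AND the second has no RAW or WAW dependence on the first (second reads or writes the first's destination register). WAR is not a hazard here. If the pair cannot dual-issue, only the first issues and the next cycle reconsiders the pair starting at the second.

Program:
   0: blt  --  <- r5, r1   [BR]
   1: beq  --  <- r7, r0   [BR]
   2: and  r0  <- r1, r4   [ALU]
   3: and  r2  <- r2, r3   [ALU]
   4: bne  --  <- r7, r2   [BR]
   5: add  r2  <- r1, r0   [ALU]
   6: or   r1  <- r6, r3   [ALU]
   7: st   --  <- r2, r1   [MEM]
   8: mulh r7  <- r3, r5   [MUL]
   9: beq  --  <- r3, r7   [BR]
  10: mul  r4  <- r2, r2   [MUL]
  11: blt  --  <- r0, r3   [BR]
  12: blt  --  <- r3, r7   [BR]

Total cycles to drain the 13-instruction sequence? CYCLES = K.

  cy0 -> i0 (blt.BR) no-port BR/BR
  cy1 -> i1/i2 (beq.BR;and.ALU) dual
  cy2 -> i3 (and.ALU) RAW r2
  cy3 -> i4/i5 (bne.BR;add.ALU) dual
  cy4 -> i6 (or.ALU) RAW r1
  cy5 -> i7 (st.MEM) no-port MEM/MUL
  cy6 -> i8 (mulh.MUL) RAW r7
  cy7 -> i9/i10 (beq.BR;mul.MUL) dual
  cy8 -> i11 (blt.BR) no-port BR/BR
  cy9 -> i12 (blt.BR) tail

CYCLES = 10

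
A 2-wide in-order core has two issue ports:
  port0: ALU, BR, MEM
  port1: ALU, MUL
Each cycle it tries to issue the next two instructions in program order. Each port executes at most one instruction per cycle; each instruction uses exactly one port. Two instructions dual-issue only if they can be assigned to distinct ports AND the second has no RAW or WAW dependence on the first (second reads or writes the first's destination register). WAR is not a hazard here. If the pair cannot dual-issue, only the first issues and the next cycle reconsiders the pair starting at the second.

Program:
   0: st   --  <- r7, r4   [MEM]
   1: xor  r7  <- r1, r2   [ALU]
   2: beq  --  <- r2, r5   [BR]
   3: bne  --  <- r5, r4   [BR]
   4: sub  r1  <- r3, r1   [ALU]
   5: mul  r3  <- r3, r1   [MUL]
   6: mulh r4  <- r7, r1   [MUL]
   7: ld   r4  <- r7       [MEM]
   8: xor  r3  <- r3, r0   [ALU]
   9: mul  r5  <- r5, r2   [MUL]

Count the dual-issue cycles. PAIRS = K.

t=0 i0/i1:st+xor ; 2-wide
t=1 i2:beq ; no-port BR/BR
t=2 i3/i4:bne+sub ; 2-wide
t=3 i5:mul ; no-port MUL/MUL
t=4 i6:mulh ; WAW r4
t=5 i7/i8:ld+xor ; 2-wide
t=6 i9:mul ; tail

PAIRS = 3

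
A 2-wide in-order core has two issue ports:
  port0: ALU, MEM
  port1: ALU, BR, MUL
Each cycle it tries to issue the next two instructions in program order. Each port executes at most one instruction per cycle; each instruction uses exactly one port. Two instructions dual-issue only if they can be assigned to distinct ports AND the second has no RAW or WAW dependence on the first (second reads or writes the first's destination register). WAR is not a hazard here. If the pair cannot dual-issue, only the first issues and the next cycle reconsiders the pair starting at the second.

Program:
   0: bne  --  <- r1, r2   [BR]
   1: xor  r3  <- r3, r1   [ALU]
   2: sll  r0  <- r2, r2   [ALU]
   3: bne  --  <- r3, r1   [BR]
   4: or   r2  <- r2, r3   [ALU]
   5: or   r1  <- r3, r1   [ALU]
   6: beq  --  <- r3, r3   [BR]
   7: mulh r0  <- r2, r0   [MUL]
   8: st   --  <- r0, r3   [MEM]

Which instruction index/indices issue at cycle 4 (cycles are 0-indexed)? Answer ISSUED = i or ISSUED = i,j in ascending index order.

ISSUED = 7

  cy0 -> i0,i1 (bne;xor) pair
  cy1 -> i2,i3 (sll;bne) pair
  cy2 -> i4,i5 (or;or) pair
  cy3 -> i6 (beq) no-port BR/MUL
  cy4 -> i7 (mulh) RAW r0
  cy5 -> i8 (st) tail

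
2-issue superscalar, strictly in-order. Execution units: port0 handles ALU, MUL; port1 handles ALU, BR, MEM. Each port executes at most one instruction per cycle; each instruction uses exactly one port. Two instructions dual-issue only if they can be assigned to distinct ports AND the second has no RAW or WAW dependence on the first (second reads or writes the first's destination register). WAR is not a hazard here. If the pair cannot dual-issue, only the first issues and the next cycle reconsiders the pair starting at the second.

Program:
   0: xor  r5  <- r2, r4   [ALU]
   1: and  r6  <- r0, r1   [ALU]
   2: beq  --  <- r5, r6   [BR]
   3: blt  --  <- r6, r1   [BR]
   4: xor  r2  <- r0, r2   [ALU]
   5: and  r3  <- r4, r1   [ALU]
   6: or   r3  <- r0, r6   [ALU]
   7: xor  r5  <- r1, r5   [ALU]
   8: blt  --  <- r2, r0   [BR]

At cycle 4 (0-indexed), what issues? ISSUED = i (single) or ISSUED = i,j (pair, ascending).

ISSUED = 6,7

  cy0 -> i0,i1 (xor+and) 2-wide
  cy1 -> i2 (beq) no-port BR/BR
  cy2 -> i3,i4 (blt+xor) 2-wide
  cy3 -> i5 (and) WAW r3
  cy4 -> i6,i7 (or+xor) 2-wide
  cy5 -> i8 (blt) tail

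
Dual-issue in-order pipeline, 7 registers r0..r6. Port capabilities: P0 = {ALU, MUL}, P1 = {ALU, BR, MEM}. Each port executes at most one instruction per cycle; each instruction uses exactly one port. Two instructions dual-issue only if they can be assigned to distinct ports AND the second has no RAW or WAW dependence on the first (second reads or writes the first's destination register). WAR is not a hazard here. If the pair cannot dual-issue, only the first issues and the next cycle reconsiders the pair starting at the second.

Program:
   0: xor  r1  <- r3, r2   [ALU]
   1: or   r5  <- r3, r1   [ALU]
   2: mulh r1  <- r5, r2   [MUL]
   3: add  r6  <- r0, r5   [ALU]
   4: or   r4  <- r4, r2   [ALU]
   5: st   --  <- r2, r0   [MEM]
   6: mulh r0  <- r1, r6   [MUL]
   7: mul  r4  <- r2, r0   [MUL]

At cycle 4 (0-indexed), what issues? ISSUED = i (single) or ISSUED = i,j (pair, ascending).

0. xor.ALU @i0  | RAW r1
1. or.ALU @i1  | RAW r5
2. mulh.MUL;add.ALU @i2&i3  | 2-wide
3. or.ALU;st.MEM @i4&i5  | 2-wide
4. mulh.MUL @i6  | no-port MUL/MUL
5. mul.MUL @i7  | tail

ISSUED = 6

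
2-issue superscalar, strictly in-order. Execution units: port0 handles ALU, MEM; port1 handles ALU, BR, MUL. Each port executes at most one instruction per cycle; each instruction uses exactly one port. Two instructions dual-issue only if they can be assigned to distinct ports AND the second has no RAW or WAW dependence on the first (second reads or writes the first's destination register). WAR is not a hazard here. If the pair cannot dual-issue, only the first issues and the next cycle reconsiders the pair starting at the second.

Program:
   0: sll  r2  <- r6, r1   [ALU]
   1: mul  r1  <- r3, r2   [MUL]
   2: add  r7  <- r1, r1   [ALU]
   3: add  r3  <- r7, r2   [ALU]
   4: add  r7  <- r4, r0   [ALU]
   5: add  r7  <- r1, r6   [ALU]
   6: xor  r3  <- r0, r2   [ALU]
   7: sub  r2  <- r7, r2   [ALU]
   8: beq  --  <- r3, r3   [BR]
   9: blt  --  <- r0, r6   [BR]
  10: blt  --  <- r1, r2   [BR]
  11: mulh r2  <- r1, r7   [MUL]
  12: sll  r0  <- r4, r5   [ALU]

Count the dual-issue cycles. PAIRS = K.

t=0 i0:sll ; RAW r2
t=1 i1:mul ; RAW r1
t=2 i2:add ; RAW r7
t=3 i3&i4:add;add ; 2-wide
t=4 i5&i6:add;xor ; 2-wide
t=5 i7&i8:sub;beq ; 2-wide
t=6 i9:blt ; no-port BR/BR
t=7 i10:blt ; no-port BR/MUL
t=8 i11&i12:mulh;sll ; 2-wide

PAIRS = 4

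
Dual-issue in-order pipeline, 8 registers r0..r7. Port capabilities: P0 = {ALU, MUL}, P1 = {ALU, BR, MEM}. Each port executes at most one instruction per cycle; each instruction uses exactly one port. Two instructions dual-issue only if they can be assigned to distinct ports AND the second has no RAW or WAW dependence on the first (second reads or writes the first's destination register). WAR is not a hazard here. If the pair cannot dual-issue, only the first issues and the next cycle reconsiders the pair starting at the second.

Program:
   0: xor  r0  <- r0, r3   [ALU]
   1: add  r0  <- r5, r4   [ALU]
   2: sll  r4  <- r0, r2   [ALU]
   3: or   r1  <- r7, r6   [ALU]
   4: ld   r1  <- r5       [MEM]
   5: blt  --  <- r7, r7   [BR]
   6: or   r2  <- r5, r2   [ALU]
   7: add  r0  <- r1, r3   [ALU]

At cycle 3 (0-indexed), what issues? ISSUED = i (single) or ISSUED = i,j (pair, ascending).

#0 head=0: xor i0 WAW r0
#1 head=1: add i1 RAW r0
#2 head=2: sll;or i2&i3 dual
#3 head=4: ld i4 no-port MEM/BR
#4 head=5: blt;or i5&i6 dual
#5 head=7: add i7 tail

ISSUED = 4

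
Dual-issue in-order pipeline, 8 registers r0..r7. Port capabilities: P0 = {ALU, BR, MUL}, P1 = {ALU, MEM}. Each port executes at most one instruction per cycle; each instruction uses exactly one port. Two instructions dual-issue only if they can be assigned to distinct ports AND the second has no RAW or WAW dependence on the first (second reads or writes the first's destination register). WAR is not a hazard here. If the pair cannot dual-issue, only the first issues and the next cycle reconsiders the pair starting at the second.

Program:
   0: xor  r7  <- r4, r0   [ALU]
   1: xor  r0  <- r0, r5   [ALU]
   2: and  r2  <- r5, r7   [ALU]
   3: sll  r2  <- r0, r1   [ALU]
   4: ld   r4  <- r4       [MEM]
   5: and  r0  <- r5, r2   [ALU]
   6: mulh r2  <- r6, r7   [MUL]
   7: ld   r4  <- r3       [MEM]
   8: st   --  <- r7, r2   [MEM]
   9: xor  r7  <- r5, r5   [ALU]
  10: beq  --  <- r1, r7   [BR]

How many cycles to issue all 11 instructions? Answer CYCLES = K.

#0 head=0: xor.ALU xor.ALU i0&i1 2-wide
#1 head=2: and.ALU i2 WAW r2
#2 head=3: sll.ALU ld.MEM i3&i4 2-wide
#3 head=5: and.ALU mulh.MUL i5&i6 2-wide
#4 head=7: ld.MEM i7 no-port MEM/MEM
#5 head=8: st.MEM xor.ALU i8&i9 2-wide
#6 head=10: beq.BR i10 tail

CYCLES = 7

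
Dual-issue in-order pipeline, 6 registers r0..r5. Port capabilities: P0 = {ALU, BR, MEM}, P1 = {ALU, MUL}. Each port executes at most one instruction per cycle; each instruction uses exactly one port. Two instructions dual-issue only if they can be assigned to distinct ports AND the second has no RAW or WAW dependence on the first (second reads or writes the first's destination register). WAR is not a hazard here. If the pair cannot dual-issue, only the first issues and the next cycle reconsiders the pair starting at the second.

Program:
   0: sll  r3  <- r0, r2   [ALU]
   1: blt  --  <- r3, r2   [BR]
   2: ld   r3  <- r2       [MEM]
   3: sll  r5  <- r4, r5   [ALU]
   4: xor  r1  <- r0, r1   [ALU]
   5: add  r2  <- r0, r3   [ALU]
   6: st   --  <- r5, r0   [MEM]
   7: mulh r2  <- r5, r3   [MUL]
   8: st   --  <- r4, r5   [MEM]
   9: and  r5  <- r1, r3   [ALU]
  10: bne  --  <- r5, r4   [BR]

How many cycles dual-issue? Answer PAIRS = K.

c0: i0 sll.ALU  RAW r3
c1: i1 blt.BR  no-port BR/MEM
c2: i2/i3 ld.MEM;sll.ALU  dual
c3: i4/i5 xor.ALU;add.ALU  dual
c4: i6/i7 st.MEM;mulh.MUL  dual
c5: i8/i9 st.MEM;and.ALU  dual
c6: i10 bne.BR  tail

PAIRS = 4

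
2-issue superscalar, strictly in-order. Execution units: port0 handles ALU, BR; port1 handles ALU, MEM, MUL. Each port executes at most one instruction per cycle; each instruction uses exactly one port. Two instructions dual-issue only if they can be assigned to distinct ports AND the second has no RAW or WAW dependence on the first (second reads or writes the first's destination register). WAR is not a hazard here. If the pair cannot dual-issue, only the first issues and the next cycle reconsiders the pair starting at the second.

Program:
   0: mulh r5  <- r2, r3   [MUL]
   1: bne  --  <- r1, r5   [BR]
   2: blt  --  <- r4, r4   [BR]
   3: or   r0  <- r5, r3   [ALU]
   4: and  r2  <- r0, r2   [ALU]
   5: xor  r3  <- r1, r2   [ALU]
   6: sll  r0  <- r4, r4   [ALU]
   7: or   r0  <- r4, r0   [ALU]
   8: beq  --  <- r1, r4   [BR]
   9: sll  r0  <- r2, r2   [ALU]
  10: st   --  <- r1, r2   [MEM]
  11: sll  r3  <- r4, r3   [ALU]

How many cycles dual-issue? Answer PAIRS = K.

c0: i0 mulh.MUL  RAW r5
c1: i1 bne.BR  no-port BR/BR
c2: i2&i3 blt.BR;or.ALU  2-wide
c3: i4 and.ALU  RAW r2
c4: i5&i6 xor.ALU;sll.ALU  2-wide
c5: i7&i8 or.ALU;beq.BR  2-wide
c6: i9&i10 sll.ALU;st.MEM  2-wide
c7: i11 sll.ALU  tail

PAIRS = 4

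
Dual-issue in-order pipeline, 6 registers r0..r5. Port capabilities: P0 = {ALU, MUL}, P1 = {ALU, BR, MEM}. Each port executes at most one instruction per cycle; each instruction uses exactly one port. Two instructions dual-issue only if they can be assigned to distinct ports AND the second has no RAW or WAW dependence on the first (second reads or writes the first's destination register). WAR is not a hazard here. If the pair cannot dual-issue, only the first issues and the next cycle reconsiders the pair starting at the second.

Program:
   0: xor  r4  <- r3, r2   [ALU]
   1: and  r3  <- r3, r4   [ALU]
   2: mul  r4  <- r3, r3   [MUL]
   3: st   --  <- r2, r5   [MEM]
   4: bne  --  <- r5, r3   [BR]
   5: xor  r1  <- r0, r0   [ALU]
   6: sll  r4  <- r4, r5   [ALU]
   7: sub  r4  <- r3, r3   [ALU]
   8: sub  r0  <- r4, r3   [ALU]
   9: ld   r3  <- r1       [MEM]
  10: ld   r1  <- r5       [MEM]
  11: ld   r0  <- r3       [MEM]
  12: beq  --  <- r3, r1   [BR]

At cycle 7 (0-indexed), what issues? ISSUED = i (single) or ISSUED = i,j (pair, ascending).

#0 head=0: xor i0 RAW r4
#1 head=1: and i1 RAW r3
#2 head=2: mul;st i2+i3 dual
#3 head=4: bne;xor i4+i5 dual
#4 head=6: sll i6 WAW r4
#5 head=7: sub i7 RAW r4
#6 head=8: sub;ld i8+i9 dual
#7 head=10: ld i10 no-port MEM/MEM
#8 head=11: ld i11 no-port MEM/BR
#9 head=12: beq i12 tail

ISSUED = 10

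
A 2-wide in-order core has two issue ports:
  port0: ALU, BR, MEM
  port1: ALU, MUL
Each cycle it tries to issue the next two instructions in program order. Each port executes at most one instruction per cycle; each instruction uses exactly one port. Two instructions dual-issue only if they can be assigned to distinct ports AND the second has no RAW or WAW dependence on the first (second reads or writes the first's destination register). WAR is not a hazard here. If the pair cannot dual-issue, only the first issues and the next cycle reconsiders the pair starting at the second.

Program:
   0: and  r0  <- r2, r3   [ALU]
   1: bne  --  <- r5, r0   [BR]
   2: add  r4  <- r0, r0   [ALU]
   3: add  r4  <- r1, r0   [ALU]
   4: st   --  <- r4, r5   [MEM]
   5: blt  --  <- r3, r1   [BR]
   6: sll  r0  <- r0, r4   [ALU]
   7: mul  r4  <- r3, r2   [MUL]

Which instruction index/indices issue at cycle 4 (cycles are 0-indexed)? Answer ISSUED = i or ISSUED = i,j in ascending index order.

  cy0 -> i0 (and.ALU) RAW r0
  cy1 -> i1&i2 (bne.BR;add.ALU) 2-wide
  cy2 -> i3 (add.ALU) RAW r4
  cy3 -> i4 (st.MEM) no-port MEM/BR
  cy4 -> i5&i6 (blt.BR;sll.ALU) 2-wide
  cy5 -> i7 (mul.MUL) tail

ISSUED = 5,6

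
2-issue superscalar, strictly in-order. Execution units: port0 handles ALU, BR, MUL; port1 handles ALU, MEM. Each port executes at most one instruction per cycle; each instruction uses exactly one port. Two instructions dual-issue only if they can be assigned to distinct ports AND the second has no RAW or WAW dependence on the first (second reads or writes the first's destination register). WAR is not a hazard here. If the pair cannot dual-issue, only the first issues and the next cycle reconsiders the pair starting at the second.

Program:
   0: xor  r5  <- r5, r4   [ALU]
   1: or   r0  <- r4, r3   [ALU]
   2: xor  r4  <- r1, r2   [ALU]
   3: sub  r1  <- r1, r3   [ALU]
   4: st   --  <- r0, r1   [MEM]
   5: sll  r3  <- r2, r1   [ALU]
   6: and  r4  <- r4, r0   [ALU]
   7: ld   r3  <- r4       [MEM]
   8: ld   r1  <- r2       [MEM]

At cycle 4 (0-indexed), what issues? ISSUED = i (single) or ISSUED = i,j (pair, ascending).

c0: i0,i1 xor;or  pair
c1: i2,i3 xor;sub  pair
c2: i4,i5 st;sll  pair
c3: i6 and  RAW r4
c4: i7 ld  no-port MEM/MEM
c5: i8 ld  tail

ISSUED = 7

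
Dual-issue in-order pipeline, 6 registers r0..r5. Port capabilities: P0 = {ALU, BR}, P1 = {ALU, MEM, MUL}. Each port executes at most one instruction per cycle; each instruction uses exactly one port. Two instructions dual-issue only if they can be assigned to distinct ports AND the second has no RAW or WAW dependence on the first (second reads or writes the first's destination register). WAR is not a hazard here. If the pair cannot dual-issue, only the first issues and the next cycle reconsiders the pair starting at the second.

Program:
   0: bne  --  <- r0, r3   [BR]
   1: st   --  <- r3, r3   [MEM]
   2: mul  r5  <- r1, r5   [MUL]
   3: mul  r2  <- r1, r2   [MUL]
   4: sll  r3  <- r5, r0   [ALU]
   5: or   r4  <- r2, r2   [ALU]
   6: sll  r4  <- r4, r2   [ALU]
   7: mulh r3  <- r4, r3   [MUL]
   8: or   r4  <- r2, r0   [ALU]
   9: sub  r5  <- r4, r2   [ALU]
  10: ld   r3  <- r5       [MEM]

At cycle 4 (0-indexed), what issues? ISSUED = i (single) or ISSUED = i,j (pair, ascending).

0. bne;st @i0/i1  | pair
1. mul @i2  | no-port MUL/MUL
2. mul;sll @i3/i4  | pair
3. or @i5  | RAW+WAW r4
4. sll @i6  | RAW r4
5. mulh;or @i7/i8  | pair
6. sub @i9  | RAW r5
7. ld @i10  | tail

ISSUED = 6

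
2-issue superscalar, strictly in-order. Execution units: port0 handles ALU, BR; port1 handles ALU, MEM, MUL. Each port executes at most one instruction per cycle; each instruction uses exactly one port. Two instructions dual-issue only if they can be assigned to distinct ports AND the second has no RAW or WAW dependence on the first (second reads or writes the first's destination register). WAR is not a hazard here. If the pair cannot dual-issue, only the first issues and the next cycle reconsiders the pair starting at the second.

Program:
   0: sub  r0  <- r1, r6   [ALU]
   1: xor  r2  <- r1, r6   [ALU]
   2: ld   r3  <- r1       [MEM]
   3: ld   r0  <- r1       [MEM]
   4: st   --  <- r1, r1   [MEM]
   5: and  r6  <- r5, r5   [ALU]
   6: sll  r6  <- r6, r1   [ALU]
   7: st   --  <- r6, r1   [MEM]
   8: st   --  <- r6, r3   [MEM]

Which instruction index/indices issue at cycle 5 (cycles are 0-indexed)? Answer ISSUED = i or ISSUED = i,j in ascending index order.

ISSUED = 7

0. sub.ALU+xor.ALU @i0+i1  | 2-wide
1. ld.MEM @i2  | no-port MEM/MEM
2. ld.MEM @i3  | no-port MEM/MEM
3. st.MEM+and.ALU @i4+i5  | 2-wide
4. sll.ALU @i6  | RAW r6
5. st.MEM @i7  | no-port MEM/MEM
6. st.MEM @i8  | tail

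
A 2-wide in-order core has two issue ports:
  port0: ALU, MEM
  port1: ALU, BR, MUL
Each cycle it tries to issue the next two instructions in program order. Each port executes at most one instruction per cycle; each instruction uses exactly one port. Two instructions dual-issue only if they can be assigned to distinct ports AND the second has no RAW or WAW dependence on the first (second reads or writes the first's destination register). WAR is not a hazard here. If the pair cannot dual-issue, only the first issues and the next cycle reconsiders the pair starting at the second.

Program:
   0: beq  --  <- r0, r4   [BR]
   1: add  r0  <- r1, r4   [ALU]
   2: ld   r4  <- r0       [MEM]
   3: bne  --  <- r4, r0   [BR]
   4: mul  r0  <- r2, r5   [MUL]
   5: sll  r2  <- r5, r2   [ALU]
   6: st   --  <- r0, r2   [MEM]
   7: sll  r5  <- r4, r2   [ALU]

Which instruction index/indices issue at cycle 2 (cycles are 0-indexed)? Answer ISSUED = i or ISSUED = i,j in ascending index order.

ISSUED = 3

c0: i0,i1 beq.BR add.ALU  2-wide
c1: i2 ld.MEM  RAW r4
c2: i3 bne.BR  no-port BR/MUL
c3: i4,i5 mul.MUL sll.ALU  2-wide
c4: i6,i7 st.MEM sll.ALU  2-wide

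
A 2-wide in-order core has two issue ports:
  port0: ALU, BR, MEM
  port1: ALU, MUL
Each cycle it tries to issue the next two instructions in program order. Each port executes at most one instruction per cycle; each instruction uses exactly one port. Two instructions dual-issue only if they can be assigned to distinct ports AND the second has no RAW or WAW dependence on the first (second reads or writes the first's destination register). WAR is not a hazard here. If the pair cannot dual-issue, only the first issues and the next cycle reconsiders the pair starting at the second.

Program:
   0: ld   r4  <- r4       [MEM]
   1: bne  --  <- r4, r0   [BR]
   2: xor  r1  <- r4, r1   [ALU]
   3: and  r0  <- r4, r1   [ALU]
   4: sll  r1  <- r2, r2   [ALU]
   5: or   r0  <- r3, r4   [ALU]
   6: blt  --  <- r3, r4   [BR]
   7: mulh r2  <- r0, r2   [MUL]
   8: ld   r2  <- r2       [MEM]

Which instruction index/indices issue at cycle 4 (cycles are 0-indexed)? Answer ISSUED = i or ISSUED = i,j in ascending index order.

t=0 i0:ld.MEM ; no-port MEM/BR
t=1 i1,i2:bne.BR/xor.ALU ; pair
t=2 i3,i4:and.ALU/sll.ALU ; pair
t=3 i5,i6:or.ALU/blt.BR ; pair
t=4 i7:mulh.MUL ; RAW+WAW r2
t=5 i8:ld.MEM ; tail

ISSUED = 7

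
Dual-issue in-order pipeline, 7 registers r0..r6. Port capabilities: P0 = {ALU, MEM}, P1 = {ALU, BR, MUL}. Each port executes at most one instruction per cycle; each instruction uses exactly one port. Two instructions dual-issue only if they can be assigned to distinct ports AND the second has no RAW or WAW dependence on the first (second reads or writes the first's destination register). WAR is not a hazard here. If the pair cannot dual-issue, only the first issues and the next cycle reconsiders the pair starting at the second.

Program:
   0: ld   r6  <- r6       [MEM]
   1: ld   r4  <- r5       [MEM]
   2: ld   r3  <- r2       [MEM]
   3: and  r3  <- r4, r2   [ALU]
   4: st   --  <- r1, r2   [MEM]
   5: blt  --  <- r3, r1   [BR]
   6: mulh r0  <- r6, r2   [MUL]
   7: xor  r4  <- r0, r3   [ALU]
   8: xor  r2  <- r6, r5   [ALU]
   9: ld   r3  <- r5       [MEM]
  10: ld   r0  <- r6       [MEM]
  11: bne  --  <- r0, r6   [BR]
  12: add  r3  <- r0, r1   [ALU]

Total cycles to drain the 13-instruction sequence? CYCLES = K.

  cy0 -> i0 (ld.MEM) no-port MEM/MEM
  cy1 -> i1 (ld.MEM) no-port MEM/MEM
  cy2 -> i2 (ld.MEM) WAW r3
  cy3 -> i3&i4 (and.ALU/st.MEM) pair
  cy4 -> i5 (blt.BR) no-port BR/MUL
  cy5 -> i6 (mulh.MUL) RAW r0
  cy6 -> i7&i8 (xor.ALU/xor.ALU) pair
  cy7 -> i9 (ld.MEM) no-port MEM/MEM
  cy8 -> i10 (ld.MEM) RAW r0
  cy9 -> i11&i12 (bne.BR/add.ALU) pair

CYCLES = 10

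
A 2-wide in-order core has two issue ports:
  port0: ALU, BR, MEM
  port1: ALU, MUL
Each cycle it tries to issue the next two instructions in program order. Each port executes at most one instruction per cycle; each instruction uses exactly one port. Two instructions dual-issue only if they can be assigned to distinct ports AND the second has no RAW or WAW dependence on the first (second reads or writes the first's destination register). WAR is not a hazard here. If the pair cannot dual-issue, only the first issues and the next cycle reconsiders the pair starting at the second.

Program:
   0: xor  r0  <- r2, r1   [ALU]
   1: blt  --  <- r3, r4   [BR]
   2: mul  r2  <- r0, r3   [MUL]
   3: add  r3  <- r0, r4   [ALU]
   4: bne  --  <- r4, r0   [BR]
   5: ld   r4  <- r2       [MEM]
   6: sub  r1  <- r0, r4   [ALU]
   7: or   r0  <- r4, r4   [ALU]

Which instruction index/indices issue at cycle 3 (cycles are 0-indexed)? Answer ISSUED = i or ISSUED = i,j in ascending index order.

ISSUED = 5

t=0 i0+i1:xor/blt ; dual
t=1 i2+i3:mul/add ; dual
t=2 i4:bne ; no-port BR/MEM
t=3 i5:ld ; RAW r4
t=4 i6+i7:sub/or ; dual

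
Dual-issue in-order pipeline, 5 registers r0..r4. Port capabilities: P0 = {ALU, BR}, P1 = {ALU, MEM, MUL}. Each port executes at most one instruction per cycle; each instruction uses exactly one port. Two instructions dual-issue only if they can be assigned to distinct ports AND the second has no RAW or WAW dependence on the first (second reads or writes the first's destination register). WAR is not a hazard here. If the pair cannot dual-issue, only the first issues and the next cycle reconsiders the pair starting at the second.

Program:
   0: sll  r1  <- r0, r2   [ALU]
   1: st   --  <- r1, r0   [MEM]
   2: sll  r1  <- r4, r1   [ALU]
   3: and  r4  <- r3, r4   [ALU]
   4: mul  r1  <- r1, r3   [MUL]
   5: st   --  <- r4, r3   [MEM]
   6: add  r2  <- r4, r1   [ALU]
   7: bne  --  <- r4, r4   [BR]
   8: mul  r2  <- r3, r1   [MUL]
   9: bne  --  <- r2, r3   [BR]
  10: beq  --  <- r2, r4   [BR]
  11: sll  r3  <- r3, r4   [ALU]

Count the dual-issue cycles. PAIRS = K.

PAIRS = 5

t=0 i0:sll.ALU ; RAW r1
t=1 i1&i2:st.MEM+sll.ALU ; dual
t=2 i3&i4:and.ALU+mul.MUL ; dual
t=3 i5&i6:st.MEM+add.ALU ; dual
t=4 i7&i8:bne.BR+mul.MUL ; dual
t=5 i9:bne.BR ; no-port BR/BR
t=6 i10&i11:beq.BR+sll.ALU ; dual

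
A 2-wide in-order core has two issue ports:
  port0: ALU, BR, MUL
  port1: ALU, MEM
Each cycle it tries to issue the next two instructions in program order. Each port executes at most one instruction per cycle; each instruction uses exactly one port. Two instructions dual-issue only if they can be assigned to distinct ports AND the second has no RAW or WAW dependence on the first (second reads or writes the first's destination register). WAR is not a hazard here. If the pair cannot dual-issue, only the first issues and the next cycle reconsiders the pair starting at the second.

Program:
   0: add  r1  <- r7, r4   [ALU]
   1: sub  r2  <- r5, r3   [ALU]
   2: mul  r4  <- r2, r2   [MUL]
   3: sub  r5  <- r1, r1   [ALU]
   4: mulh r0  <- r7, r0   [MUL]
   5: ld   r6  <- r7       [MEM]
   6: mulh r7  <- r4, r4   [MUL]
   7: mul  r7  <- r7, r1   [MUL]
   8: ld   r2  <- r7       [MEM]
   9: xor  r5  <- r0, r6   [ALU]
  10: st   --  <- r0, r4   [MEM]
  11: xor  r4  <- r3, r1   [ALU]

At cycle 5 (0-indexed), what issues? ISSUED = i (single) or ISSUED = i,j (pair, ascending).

t=0 i0/i1:add/sub ; dual
t=1 i2/i3:mul/sub ; dual
t=2 i4/i5:mulh/ld ; dual
t=3 i6:mulh ; no-port MUL/MUL
t=4 i7:mul ; RAW r7
t=5 i8/i9:ld/xor ; dual
t=6 i10/i11:st/xor ; dual

ISSUED = 8,9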